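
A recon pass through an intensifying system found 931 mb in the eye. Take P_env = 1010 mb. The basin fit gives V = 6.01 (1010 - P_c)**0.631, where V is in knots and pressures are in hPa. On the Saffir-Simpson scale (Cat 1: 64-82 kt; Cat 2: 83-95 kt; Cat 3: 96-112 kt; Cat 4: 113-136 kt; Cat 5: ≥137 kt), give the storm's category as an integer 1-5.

ΔP = 1010 − 931 = 79 mb.
V ≈ 6.01 × 79^0.631 = 6.01 × 15.75 ≈ 95 kt.
95 kt falls in the Category 2 band.

2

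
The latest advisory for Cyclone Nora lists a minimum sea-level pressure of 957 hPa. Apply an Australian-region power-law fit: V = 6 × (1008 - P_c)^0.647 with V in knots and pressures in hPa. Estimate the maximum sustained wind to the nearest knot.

76 kt

ΔP = 1008 − 957 = 51 hPa.
51^0.647 ≈ 12.729.
V ≈ 6 × 12.729 ≈ 76.4 kt.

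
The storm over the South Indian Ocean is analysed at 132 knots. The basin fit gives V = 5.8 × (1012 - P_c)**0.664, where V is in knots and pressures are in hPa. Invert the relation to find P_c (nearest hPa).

ΔP = (V / 5.8)^(1/0.664) = (132/5.8)^1.506.
132/5.8 = 22.759; 22.759^1.506 ≈ 110.64 hPa.
P_c = 1012 − 110.64 = 901.36 ≈ 901 hPa.

901 hPa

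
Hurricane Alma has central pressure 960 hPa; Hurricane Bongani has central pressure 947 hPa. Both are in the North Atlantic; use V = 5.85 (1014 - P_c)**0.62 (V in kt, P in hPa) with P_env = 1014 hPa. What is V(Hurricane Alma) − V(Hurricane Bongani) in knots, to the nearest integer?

-10 kt

Hurricane Alma: ΔP = 54; V ≈ 5.85 × 54^0.62 ≈ 69.38 kt.
Hurricane Bongani: ΔP = 67; V ≈ 5.85 × 67^0.62 ≈ 79.31 kt.
Difference ≈ 69.38 − 79.31 = -9.93 → -10 kt.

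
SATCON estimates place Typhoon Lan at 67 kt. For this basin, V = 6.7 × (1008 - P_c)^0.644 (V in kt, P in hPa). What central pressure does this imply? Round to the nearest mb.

972 mb

ΔP = (V / 6.7)^(1/0.644) = (67/6.7)^1.553.
67/6.7 = 10.000; 10.000^1.553 ≈ 35.71 mb.
P_c = 1008 − 35.71 = 972.29 ≈ 972 mb.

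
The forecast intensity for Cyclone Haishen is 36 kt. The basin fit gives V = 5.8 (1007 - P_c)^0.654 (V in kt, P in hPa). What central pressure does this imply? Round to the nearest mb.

ΔP = (V / 5.8)^(1/0.654) = (36/5.8)^1.529.
36/5.8 = 6.207; 6.207^1.529 ≈ 16.31 mb.
P_c = 1007 − 16.31 = 990.69 ≈ 991 mb.

991 mb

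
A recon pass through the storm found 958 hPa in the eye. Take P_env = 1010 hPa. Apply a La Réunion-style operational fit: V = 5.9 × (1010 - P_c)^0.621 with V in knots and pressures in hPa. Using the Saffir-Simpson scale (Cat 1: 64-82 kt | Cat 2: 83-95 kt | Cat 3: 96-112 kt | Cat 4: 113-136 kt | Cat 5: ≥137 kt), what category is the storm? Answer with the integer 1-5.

1

ΔP = 1010 − 958 = 52 hPa.
V ≈ 5.9 × 52^0.621 = 5.9 × 11.63 ≈ 69 kt.
69 kt falls in the Category 1 band.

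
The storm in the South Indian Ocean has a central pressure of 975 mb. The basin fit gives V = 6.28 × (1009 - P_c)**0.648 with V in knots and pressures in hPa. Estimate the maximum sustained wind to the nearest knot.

62 kt

ΔP = 1009 − 975 = 34 mb.
34^0.648 ≈ 9.826.
V ≈ 6.28 × 9.826 ≈ 61.7 kt.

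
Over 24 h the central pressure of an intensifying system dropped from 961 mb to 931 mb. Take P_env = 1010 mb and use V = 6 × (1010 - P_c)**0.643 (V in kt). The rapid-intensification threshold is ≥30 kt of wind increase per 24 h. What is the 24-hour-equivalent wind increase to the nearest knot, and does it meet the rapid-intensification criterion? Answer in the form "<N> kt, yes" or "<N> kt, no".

26 kt, no

V₁: ΔP = 49, V ≈ 6 × 49^0.643 ≈ 73.27 kt.
V₂: ΔP = 79, V ≈ 6 × 79^0.643 ≈ 99.62 kt.
ΔV over 24 h = 26.35 kt → 24 h equivalent = 26.35 × 24/24 ≈ 26.35 kt.
26 kt < 30 kt ⇒ not rapid intensification.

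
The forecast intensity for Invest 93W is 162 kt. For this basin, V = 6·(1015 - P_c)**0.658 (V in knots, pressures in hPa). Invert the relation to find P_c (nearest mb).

ΔP = (V / 6)^(1/0.658) = (162/6)^1.520.
162/6 = 27.000; 27.000^1.520 ≈ 149.74 mb.
P_c = 1015 − 149.74 = 865.26 ≈ 865 mb.

865 mb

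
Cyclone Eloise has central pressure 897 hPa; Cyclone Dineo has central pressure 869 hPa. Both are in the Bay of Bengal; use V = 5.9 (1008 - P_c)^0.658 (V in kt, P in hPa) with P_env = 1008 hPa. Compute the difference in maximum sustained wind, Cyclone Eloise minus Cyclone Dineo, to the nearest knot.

-21 kt

Cyclone Eloise: ΔP = 111; V ≈ 5.9 × 111^0.658 ≈ 130.82 kt.
Cyclone Dineo: ΔP = 139; V ≈ 5.9 × 139^0.658 ≈ 151.69 kt.
Difference ≈ 130.82 − 151.69 = -20.87 → -21 kt.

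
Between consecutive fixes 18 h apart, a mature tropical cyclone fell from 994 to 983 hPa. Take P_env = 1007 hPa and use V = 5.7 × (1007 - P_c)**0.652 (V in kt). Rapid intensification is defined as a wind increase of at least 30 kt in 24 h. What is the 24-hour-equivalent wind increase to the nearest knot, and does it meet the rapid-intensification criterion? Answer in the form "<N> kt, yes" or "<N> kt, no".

20 kt, no

V₁: ΔP = 13, V ≈ 5.7 × 13^0.652 ≈ 30.35 kt.
V₂: ΔP = 24, V ≈ 5.7 × 24^0.652 ≈ 45.27 kt.
ΔV over 18 h = 14.92 kt → 24 h equivalent = 14.92 × 24/18 ≈ 19.89 kt.
20 kt < 30 kt ⇒ not rapid intensification.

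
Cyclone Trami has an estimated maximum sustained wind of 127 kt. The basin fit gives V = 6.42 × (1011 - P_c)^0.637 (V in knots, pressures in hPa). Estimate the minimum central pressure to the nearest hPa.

ΔP = (V / 6.42)^(1/0.637) = (127/6.42)^1.570.
127/6.42 = 19.782; 19.782^1.570 ≈ 108.38 hPa.
P_c = 1011 − 108.38 = 902.62 ≈ 903 hPa.

903 hPa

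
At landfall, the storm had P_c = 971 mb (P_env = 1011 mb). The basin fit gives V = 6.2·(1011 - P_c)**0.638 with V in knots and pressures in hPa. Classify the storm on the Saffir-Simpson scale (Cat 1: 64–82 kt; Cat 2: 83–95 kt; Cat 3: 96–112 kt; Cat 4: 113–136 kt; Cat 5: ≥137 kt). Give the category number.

1

ΔP = 1011 − 971 = 40 mb.
V ≈ 6.2 × 40^0.638 = 6.2 × 10.52 ≈ 65 kt.
65 kt falls in the Category 1 band.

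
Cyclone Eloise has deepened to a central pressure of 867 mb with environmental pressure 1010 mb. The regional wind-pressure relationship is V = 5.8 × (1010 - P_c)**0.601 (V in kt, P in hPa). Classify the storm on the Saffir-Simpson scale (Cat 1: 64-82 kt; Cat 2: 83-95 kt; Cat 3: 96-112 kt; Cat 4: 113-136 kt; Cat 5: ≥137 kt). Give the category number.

4

ΔP = 1010 − 867 = 143 mb.
V ≈ 5.8 × 143^0.601 = 5.8 × 19.74 ≈ 114 kt.
114 kt falls in the Category 4 band.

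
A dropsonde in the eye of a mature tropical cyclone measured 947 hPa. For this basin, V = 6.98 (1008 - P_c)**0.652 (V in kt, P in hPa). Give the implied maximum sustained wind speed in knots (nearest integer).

ΔP = 1008 − 947 = 61 hPa.
61^0.652 ≈ 14.589.
V ≈ 6.98 × 14.589 ≈ 101.8 kt.

102 kt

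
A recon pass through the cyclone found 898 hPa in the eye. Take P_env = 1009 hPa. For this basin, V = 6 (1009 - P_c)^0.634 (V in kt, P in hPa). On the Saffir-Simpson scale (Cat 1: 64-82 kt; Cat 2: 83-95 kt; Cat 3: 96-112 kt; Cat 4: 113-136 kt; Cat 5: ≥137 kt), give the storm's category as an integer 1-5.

4

ΔP = 1009 − 898 = 111 hPa.
V ≈ 6 × 111^0.634 = 6 × 19.80 ≈ 119 kt.
119 kt falls in the Category 4 band.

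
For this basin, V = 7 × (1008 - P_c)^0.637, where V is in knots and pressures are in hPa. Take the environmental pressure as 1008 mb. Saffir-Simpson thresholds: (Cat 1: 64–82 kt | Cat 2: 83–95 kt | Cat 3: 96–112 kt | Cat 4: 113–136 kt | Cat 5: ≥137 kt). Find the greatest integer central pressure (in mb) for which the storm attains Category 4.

929 mb

Category 4 begins at V = 113 kt.
Required ΔP = (113/7)^(1/0.637) = 16.143^1.570 ≈ 78.77 mb.
P_c ≤ 1008 − 78.77 = 929.23, so the highest integer P_c is 929 mb.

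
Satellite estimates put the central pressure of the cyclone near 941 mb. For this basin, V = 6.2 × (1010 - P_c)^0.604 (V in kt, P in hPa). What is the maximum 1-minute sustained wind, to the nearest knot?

80 kt

ΔP = 1010 − 941 = 69 mb.
69^0.604 ≈ 12.902.
V ≈ 6.2 × 12.902 ≈ 80.0 kt.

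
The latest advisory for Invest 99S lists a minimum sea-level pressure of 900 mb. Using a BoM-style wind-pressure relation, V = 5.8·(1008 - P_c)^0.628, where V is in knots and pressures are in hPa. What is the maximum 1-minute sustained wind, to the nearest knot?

ΔP = 1008 − 900 = 108 mb.
108^0.628 ≈ 18.923.
V ≈ 5.8 × 18.923 ≈ 109.8 kt.

110 kt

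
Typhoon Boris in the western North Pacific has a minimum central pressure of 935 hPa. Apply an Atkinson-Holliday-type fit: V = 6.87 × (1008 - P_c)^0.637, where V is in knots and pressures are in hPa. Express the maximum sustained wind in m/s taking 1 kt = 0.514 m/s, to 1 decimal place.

54.3 m/s

ΔP = 1008 − 935 = 73 hPa.
V ≈ 6.87 × 73^0.637 = 6.87 × 15.379 ≈ 105.656 kt.
105.656 × 0.514 ≈ 54.31 m/s → 54.3 m/s.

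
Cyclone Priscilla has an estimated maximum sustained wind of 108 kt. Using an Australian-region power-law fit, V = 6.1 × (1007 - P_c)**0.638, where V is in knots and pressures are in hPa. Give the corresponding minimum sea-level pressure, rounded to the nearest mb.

917 mb

ΔP = (V / 6.1)^(1/0.638) = (108/6.1)^1.567.
108/6.1 = 17.705; 17.705^1.567 ≈ 90.42 mb.
P_c = 1007 − 90.42 = 916.58 ≈ 917 mb.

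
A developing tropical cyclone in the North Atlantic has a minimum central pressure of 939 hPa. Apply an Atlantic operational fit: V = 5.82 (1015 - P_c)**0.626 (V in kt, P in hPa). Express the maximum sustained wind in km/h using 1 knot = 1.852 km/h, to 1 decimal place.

ΔP = 1015 − 939 = 76 hPa.
V ≈ 5.82 × 76^0.626 = 5.82 × 15.045 ≈ 87.561 kt.
87.561 × 1.852 ≈ 162.16 km/h → 162.2 km/h.

162.2 km/h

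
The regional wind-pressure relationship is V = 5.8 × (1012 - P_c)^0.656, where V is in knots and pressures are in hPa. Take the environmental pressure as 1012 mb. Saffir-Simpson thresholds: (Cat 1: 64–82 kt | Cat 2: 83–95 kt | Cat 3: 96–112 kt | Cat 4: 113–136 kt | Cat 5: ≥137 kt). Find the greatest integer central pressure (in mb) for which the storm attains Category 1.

973 mb

Category 1 begins at V = 64 kt.
Required ΔP = (64/5.8)^(1/0.656) = 11.034^1.524 ≈ 38.87 mb.
P_c ≤ 1012 − 38.87 = 973.13, so the highest integer P_c is 973 mb.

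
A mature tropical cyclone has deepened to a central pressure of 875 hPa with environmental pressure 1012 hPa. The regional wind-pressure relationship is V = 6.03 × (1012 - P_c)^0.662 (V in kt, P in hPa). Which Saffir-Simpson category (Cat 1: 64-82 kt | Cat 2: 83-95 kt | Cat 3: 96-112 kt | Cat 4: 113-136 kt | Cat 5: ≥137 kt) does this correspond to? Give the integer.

ΔP = 1012 − 875 = 137 hPa.
V ≈ 6.03 × 137^0.662 = 6.03 × 25.97 ≈ 157 kt.
157 kt falls in the Category 5 band.

5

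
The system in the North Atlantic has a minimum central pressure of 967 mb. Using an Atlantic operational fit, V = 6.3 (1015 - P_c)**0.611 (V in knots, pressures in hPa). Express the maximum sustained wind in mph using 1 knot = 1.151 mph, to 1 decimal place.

77.2 mph

ΔP = 1015 − 967 = 48 mb.
V ≈ 6.3 × 48^0.611 = 6.3 × 10.647 ≈ 67.078 kt.
67.078 × 1.151 ≈ 77.21 mph → 77.2 mph.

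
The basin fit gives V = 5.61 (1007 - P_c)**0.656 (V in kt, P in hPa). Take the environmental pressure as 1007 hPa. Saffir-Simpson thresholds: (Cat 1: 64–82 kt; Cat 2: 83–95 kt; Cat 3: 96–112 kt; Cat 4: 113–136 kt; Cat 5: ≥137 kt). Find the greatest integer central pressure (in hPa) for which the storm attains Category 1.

Category 1 begins at V = 64 kt.
Required ΔP = (64/5.61)^(1/0.656) = 11.408^1.524 ≈ 40.89 hPa.
P_c ≤ 1007 − 40.89 = 966.11, so the highest integer P_c is 966 hPa.

966 hPa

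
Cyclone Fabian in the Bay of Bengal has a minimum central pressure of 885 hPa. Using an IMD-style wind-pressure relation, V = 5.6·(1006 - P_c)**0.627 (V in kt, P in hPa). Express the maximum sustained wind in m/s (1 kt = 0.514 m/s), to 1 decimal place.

58.2 m/s

ΔP = 1006 − 885 = 121 hPa.
V ≈ 5.6 × 121^0.627 = 5.6 × 20.226 ≈ 113.265 kt.
113.265 × 0.514 ≈ 58.22 m/s → 58.2 m/s.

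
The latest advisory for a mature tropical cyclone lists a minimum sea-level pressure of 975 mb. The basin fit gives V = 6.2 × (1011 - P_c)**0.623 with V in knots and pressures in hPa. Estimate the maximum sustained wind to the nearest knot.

58 kt

ΔP = 1011 − 975 = 36 mb.
36^0.623 ≈ 9.323.
V ≈ 6.2 × 9.323 ≈ 57.8 kt.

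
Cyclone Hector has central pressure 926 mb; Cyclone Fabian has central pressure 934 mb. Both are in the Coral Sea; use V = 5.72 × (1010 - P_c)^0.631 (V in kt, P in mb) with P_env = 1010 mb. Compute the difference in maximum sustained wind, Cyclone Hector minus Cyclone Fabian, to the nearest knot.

6 kt

Cyclone Hector: ΔP = 84; V ≈ 5.72 × 84^0.631 ≈ 93.67 kt.
Cyclone Fabian: ΔP = 76; V ≈ 5.72 × 76^0.631 ≈ 87.94 kt.
Difference ≈ 93.67 − 87.94 = 5.73 → 6 kt.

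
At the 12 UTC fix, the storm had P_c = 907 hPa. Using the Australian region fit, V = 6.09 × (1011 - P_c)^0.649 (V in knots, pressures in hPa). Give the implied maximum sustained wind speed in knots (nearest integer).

ΔP = 1011 − 907 = 104 hPa.
104^0.649 ≈ 20.373.
V ≈ 6.09 × 20.373 ≈ 124.1 kt.

124 kt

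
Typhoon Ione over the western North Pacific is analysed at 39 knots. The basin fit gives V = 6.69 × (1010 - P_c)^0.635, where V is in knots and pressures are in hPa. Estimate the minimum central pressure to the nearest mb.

ΔP = (V / 6.69)^(1/0.635) = (39/6.69)^1.575.
39/6.69 = 5.830; 5.830^1.575 ≈ 16.06 mb.
P_c = 1010 − 16.06 = 993.94 ≈ 994 mb.

994 mb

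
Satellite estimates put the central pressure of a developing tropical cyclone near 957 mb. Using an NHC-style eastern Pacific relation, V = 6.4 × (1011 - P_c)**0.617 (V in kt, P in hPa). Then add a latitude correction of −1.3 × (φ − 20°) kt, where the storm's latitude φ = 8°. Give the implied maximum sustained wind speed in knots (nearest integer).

91 kt

ΔP = 1011 − 957 = 54 mb.
54^0.617 ≈ 11.719.
V ≈ 6.4 × 11.719 ≈ 75.0 kt.
Latitude correction: −1.3 × (8 − 20) = 15.6 kt.
Corrected V ≈ 90.6 kt → 91 kt.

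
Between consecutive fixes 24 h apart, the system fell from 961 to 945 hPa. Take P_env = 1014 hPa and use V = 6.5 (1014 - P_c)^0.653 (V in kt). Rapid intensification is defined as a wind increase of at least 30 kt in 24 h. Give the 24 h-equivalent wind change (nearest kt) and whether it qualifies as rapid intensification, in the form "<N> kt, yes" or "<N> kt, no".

V₁: ΔP = 53, V ≈ 6.5 × 53^0.653 ≈ 86.87 kt.
V₂: ΔP = 69, V ≈ 6.5 × 69^0.653 ≈ 103.20 kt.
ΔV over 24 h = 16.33 kt → 24 h equivalent = 16.33 × 24/24 ≈ 16.33 kt.
16 kt < 30 kt ⇒ not rapid intensification.

16 kt, no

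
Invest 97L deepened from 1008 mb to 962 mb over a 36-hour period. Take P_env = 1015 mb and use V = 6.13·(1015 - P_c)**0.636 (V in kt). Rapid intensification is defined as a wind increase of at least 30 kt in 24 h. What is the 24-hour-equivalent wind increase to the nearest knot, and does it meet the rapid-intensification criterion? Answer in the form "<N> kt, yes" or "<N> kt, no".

37 kt, yes

V₁: ΔP = 7, V ≈ 6.13 × 7^0.636 ≈ 21.13 kt.
V₂: ΔP = 53, V ≈ 6.13 × 53^0.636 ≈ 76.58 kt.
ΔV over 36 h = 55.45 kt → 24 h equivalent = 55.45 × 24/36 ≈ 36.97 kt.
37 kt ≥ 30 kt ⇒ rapid intensification.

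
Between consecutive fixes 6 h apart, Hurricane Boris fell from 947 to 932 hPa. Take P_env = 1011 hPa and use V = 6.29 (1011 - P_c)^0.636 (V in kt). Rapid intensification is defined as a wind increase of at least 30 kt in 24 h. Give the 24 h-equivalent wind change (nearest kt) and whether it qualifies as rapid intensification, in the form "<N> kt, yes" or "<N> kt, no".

51 kt, yes

V₁: ΔP = 64, V ≈ 6.29 × 64^0.636 ≈ 88.59 kt.
V₂: ΔP = 79, V ≈ 6.29 × 79^0.636 ≈ 101.28 kt.
ΔV over 6 h = 12.69 kt → 24 h equivalent = 12.69 × 24/6 ≈ 50.76 kt.
51 kt ≥ 30 kt ⇒ rapid intensification.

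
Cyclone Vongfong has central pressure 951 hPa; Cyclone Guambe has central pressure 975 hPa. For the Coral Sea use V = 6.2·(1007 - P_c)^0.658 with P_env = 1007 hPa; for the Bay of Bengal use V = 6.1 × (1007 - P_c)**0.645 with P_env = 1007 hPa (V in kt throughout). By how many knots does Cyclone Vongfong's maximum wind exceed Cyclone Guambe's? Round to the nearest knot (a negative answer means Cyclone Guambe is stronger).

Cyclone Vongfong: ΔP = 56; V ≈ 6.2 × 56^0.658 ≈ 87.64 kt.
Cyclone Guambe: ΔP = 32; V ≈ 6.1 × 32^0.645 ≈ 57.04 kt.
Difference ≈ 87.64 − 57.04 = 30.60 → 31 kt.

31 kt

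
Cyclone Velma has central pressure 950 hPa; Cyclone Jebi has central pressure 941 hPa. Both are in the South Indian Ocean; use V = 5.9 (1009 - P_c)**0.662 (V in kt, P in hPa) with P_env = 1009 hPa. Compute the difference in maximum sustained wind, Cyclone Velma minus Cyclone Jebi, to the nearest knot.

Cyclone Velma: ΔP = 59; V ≈ 5.9 × 59^0.662 ≈ 87.73 kt.
Cyclone Jebi: ΔP = 68; V ≈ 5.9 × 68^0.662 ≈ 96.38 kt.
Difference ≈ 87.73 − 96.38 = -8.65 → -9 kt.

-9 kt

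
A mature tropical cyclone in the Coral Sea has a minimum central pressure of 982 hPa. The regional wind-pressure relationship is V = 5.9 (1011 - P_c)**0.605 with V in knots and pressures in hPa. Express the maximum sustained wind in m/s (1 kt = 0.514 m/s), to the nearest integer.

23 m/s

ΔP = 1011 − 982 = 29 hPa.
V ≈ 5.9 × 29^0.605 = 5.9 × 7.669 ≈ 45.248 kt.
45.248 × 0.514 ≈ 23.26 m/s → 23 m/s.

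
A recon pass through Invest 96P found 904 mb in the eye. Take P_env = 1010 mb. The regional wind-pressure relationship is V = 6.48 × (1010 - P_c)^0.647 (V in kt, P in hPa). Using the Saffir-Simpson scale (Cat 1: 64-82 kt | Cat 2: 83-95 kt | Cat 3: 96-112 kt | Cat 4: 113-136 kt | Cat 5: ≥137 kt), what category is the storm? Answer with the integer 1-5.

ΔP = 1010 − 904 = 106 mb.
V ≈ 6.48 × 106^0.647 = 6.48 × 20.43 ≈ 132 kt.
132 kt falls in the Category 4 band.

4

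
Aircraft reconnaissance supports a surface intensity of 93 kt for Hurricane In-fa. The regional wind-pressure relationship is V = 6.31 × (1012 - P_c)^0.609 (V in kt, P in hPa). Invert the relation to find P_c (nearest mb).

ΔP = (V / 6.31)^(1/0.609) = (93/6.31)^1.642.
93/6.31 = 14.739; 14.739^1.642 ≈ 82.92 mb.
P_c = 1012 − 82.92 = 929.08 ≈ 929 mb.

929 mb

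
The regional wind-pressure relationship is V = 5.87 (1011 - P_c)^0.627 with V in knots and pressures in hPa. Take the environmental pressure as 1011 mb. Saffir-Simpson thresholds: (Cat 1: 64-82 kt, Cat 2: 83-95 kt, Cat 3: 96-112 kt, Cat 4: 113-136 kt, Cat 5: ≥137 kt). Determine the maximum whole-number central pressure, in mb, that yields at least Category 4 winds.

Category 4 begins at V = 113 kt.
Required ΔP = (113/5.87)^(1/0.627) = 19.250^1.595 ≈ 111.83 mb.
P_c ≤ 1011 − 111.83 = 899.17, so the highest integer P_c is 899 mb.

899 mb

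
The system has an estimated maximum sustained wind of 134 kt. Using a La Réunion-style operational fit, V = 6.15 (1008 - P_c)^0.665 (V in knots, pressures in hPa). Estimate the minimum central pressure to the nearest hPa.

ΔP = (V / 6.15)^(1/0.665) = (134/6.15)^1.504.
134/6.15 = 21.789; 21.789^1.504 ≈ 102.89 hPa.
P_c = 1008 − 102.89 = 905.11 ≈ 905 hPa.

905 hPa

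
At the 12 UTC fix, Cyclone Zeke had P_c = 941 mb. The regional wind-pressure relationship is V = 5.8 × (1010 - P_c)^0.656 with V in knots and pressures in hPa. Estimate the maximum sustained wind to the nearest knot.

ΔP = 1010 − 941 = 69 mb.
69^0.656 ≈ 16.080.
V ≈ 5.8 × 16.080 ≈ 93.3 kt.

93 kt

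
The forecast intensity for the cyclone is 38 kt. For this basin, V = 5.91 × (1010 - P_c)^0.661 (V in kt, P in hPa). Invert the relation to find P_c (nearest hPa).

993 hPa

ΔP = (V / 5.91)^(1/0.661) = (38/5.91)^1.513.
38/5.91 = 6.430; 6.430^1.513 ≈ 16.70 hPa.
P_c = 1010 − 16.70 = 993.30 ≈ 993 hPa.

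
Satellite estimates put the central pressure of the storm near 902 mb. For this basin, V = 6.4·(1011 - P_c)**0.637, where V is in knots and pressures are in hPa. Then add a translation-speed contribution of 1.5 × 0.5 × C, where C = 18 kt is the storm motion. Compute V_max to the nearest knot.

ΔP = 1011 − 902 = 109 mb.
109^0.637 ≈ 19.854.
V ≈ 6.4 × 19.854 ≈ 127.1 kt.
Translation term: 1.5 × 0.5 × 18 = 13.5 kt.
Corrected V ≈ 140.6 kt → 141 kt.

141 kt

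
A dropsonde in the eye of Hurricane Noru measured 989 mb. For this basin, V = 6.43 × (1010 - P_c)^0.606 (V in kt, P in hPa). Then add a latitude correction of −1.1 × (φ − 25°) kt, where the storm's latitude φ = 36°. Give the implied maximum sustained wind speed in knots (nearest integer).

ΔP = 1010 − 989 = 21 mb.
21^0.606 ≈ 6.328.
V ≈ 6.43 × 6.328 ≈ 40.7 kt.
Latitude correction: −1.1 × (36 − 25) = -12.1 kt.
Corrected V ≈ 28.6 kt → 29 kt.

29 kt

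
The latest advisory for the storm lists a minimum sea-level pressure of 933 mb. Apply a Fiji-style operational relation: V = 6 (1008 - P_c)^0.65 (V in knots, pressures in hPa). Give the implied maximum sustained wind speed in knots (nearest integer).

99 kt

ΔP = 1008 − 933 = 75 mb.
75^0.65 ≈ 16.550.
V ≈ 6 × 16.550 ≈ 99.3 kt.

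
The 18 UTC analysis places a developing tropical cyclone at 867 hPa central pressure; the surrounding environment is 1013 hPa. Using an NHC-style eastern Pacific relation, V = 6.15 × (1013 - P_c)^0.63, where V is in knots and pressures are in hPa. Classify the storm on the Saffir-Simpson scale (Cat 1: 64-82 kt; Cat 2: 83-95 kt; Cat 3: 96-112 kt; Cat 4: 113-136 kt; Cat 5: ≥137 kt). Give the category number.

ΔP = 1013 − 867 = 146 hPa.
V ≈ 6.15 × 146^0.63 = 6.15 × 23.10 ≈ 142 kt.
142 kt falls in the Category 5 band.

5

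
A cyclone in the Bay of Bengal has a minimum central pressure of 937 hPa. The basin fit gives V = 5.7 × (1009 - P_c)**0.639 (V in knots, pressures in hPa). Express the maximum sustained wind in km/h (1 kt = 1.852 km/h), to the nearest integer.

ΔP = 1009 − 937 = 72 hPa.
V ≈ 5.7 × 72^0.639 = 5.7 × 15.376 ≈ 87.642 kt.
87.642 × 1.852 ≈ 162.31 km/h → 162 km/h.

162 km/h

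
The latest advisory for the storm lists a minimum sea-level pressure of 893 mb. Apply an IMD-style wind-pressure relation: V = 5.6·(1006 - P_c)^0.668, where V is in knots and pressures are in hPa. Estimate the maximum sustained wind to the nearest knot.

ΔP = 1006 − 893 = 113 mb.
113^0.668 ≈ 23.521.
V ≈ 5.6 × 23.521 ≈ 131.7 kt.

132 kt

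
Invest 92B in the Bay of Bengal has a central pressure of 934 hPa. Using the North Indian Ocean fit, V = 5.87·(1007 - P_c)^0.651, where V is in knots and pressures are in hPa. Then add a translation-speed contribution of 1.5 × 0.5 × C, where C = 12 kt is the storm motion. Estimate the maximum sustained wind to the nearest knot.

105 kt

ΔP = 1007 − 934 = 73 hPa.
73^0.651 ≈ 16.331.
V ≈ 5.87 × 16.331 ≈ 95.9 kt.
Translation term: 1.5 × 0.5 × 12 = 9 kt.
Corrected V ≈ 104.9 kt → 105 kt.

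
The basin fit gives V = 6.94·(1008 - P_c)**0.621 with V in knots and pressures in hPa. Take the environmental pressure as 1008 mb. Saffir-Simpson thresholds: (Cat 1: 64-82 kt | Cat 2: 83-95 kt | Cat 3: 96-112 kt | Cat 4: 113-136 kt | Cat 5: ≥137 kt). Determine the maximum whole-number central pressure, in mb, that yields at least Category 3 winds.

Category 3 begins at V = 96 kt.
Required ΔP = (96/6.94)^(1/0.621) = 13.833^1.610 ≈ 68.74 mb.
P_c ≤ 1008 − 68.74 = 939.26, so the highest integer P_c is 939 mb.

939 mb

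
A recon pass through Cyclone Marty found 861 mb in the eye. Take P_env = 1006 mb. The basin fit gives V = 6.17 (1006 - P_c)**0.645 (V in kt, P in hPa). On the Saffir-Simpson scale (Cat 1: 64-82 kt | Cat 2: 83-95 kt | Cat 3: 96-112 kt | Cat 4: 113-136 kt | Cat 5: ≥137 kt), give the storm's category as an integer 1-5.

ΔP = 1006 − 861 = 145 mb.
V ≈ 6.17 × 145^0.645 = 6.17 × 24.78 ≈ 153 kt.
153 kt falls in the Category 5 band.

5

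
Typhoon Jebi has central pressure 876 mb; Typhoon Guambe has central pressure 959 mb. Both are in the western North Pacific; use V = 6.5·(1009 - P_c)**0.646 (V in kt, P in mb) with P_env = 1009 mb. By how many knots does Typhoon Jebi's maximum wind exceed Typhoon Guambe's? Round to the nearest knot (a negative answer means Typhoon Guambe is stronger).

72 kt

Typhoon Jebi: ΔP = 133; V ≈ 6.5 × 133^0.646 ≈ 153.08 kt.
Typhoon Guambe: ΔP = 50; V ≈ 6.5 × 50^0.646 ≈ 81.37 kt.
Difference ≈ 153.08 − 81.37 = 71.71 → 72 kt.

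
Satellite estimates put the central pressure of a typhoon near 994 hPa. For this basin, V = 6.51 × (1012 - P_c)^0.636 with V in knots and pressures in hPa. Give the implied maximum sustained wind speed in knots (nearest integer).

ΔP = 1012 − 994 = 18 hPa.
18^0.636 ≈ 6.286.
V ≈ 6.51 × 6.286 ≈ 40.9 kt.

41 kt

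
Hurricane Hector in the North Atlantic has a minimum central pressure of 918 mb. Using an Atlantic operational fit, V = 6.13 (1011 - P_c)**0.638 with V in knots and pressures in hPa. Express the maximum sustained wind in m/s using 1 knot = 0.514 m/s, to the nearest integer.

ΔP = 1011 − 918 = 93 mb.
V ≈ 6.13 × 93^0.638 = 6.13 × 18.026 ≈ 110.498 kt.
110.498 × 0.514 ≈ 56.80 m/s → 57 m/s.

57 m/s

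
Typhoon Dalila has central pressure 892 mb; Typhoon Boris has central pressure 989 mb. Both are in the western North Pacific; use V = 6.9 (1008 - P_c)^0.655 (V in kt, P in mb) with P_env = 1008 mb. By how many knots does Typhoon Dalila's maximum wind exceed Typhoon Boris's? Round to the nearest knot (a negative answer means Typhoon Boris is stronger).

108 kt

Typhoon Dalila: ΔP = 116; V ≈ 6.9 × 116^0.655 ≈ 155.26 kt.
Typhoon Boris: ΔP = 19; V ≈ 6.9 × 19^0.655 ≈ 47.47 kt.
Difference ≈ 155.26 − 47.47 = 107.79 → 108 kt.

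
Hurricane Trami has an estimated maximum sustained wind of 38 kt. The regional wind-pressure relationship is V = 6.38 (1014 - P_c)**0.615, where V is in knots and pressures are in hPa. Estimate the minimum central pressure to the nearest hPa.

996 hPa

ΔP = (V / 6.38)^(1/0.615) = (38/6.38)^1.626.
38/6.38 = 5.956; 5.956^1.626 ≈ 18.20 hPa.
P_c = 1014 − 18.20 = 995.80 ≈ 996 hPa.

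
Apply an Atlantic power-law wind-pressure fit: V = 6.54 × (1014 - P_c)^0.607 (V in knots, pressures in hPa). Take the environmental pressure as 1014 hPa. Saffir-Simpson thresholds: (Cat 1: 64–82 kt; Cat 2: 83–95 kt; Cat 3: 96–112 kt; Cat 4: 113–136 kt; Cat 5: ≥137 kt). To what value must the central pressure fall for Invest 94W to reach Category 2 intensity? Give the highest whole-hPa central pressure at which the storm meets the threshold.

Category 2 begins at V = 83 kt.
Required ΔP = (83/6.54)^(1/0.607) = 12.691^1.647 ≈ 65.76 hPa.
P_c ≤ 1014 − 65.76 = 948.24, so the highest integer P_c is 948 hPa.

948 hPa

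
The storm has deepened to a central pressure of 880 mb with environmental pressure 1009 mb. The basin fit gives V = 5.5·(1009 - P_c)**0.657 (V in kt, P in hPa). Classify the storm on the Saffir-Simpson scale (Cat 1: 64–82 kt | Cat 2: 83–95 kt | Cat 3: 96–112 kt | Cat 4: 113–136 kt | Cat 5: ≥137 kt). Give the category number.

4

ΔP = 1009 − 880 = 129 mb.
V ≈ 5.5 × 129^0.657 = 5.5 × 24.36 ≈ 134 kt.
134 kt falls in the Category 4 band.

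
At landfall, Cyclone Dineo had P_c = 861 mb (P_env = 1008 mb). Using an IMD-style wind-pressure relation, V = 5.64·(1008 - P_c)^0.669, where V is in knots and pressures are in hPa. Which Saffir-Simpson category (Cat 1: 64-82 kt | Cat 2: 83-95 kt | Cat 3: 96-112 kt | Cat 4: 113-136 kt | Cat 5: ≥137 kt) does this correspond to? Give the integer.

ΔP = 1008 − 861 = 147 mb.
V ≈ 5.64 × 147^0.669 = 5.64 × 28.18 ≈ 159 kt.
159 kt falls in the Category 5 band.

5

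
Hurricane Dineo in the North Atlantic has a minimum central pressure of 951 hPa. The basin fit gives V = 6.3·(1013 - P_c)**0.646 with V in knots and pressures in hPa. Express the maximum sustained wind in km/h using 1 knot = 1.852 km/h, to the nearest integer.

168 km/h

ΔP = 1013 − 951 = 62 hPa.
V ≈ 6.3 × 62^0.646 = 6.3 × 14.384 ≈ 90.620 kt.
90.620 × 1.852 ≈ 167.83 km/h → 168 km/h.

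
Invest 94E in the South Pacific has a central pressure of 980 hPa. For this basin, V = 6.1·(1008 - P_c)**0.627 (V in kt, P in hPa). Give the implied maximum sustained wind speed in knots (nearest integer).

ΔP = 1008 − 980 = 28 hPa.
28^0.627 ≈ 8.079.
V ≈ 6.1 × 8.079 ≈ 49.3 kt.

49 kt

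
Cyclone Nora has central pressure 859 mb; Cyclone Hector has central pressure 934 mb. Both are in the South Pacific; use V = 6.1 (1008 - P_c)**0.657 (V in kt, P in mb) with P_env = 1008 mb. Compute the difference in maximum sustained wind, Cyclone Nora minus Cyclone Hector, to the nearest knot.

Cyclone Nora: ΔP = 149; V ≈ 6.1 × 149^0.657 ≈ 163.35 kt.
Cyclone Hector: ΔP = 74; V ≈ 6.1 × 74^0.657 ≈ 103.14 kt.
Difference ≈ 163.35 − 103.14 = 60.21 → 60 kt.

60 kt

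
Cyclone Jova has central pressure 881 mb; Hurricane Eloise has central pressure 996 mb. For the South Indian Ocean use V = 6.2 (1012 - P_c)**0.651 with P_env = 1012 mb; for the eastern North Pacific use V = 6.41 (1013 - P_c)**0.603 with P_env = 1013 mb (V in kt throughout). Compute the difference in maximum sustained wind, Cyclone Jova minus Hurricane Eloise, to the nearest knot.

113 kt

Cyclone Jova: ΔP = 131; V ≈ 6.2 × 131^0.651 ≈ 148.16 kt.
Hurricane Eloise: ΔP = 17; V ≈ 6.41 × 17^0.603 ≈ 35.38 kt.
Difference ≈ 148.16 − 35.38 = 112.78 → 113 kt.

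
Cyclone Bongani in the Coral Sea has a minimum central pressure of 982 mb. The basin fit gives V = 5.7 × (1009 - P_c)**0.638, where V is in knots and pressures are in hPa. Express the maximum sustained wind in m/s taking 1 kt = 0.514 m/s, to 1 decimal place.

ΔP = 1009 − 982 = 27 mb.
V ≈ 5.7 × 27^0.638 = 5.7 × 8.189 ≈ 46.675 kt.
46.675 × 0.514 ≈ 23.99 m/s → 24.0 m/s.

24.0 m/s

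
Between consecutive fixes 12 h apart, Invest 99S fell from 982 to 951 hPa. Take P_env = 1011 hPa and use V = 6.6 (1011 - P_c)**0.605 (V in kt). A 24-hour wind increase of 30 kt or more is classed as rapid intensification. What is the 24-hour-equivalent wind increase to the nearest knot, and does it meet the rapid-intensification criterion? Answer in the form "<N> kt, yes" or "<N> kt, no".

V₁: ΔP = 29, V ≈ 6.6 × 29^0.605 ≈ 50.62 kt.
V₂: ΔP = 60, V ≈ 6.6 × 60^0.605 ≈ 78.58 kt.
ΔV over 12 h = 27.96 kt → 24 h equivalent = 27.96 × 24/12 ≈ 55.92 kt.
56 kt ≥ 30 kt ⇒ rapid intensification.

56 kt, yes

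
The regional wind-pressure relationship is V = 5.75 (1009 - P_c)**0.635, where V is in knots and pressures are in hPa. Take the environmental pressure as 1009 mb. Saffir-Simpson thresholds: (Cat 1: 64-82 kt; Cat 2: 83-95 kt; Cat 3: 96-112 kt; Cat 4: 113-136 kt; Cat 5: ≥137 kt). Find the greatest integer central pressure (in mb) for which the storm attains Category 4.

900 mb

Category 4 begins at V = 113 kt.
Required ΔP = (113/5.75)^(1/0.635) = 19.652^1.575 ≈ 108.86 mb.
P_c ≤ 1009 − 108.86 = 900.14, so the highest integer P_c is 900 mb.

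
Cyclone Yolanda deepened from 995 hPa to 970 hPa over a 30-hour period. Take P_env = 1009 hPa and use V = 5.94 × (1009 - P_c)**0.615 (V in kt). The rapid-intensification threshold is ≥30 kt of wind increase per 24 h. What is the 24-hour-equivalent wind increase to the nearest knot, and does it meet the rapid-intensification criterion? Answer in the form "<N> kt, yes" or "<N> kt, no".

V₁: ΔP = 14, V ≈ 5.94 × 14^0.615 ≈ 30.11 kt.
V₂: ΔP = 39, V ≈ 5.94 × 39^0.615 ≈ 56.53 kt.
ΔV over 30 h = 26.42 kt → 24 h equivalent = 26.42 × 24/30 ≈ 21.14 kt.
21 kt < 30 kt ⇒ not rapid intensification.

21 kt, no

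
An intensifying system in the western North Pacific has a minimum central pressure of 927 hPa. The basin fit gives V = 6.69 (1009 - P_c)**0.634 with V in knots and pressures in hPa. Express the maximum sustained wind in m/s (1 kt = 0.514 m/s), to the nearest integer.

56 m/s

ΔP = 1009 − 927 = 82 hPa.
V ≈ 6.69 × 82^0.634 = 6.69 × 16.344 ≈ 109.341 kt.
109.341 × 0.514 ≈ 56.20 m/s → 56 m/s.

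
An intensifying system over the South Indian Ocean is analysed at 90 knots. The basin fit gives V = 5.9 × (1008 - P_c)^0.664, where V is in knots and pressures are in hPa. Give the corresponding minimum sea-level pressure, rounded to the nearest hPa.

947 hPa

ΔP = (V / 5.9)^(1/0.664) = (90/5.9)^1.506.
90/5.9 = 15.254; 15.254^1.506 ≈ 60.56 hPa.
P_c = 1008 − 60.56 = 947.44 ≈ 947 hPa.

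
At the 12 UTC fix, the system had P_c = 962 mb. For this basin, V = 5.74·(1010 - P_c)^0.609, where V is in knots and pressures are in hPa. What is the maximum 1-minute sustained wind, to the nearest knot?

61 kt

ΔP = 1010 − 962 = 48 mb.
48^0.609 ≈ 10.565.
V ≈ 5.74 × 10.565 ≈ 60.6 kt.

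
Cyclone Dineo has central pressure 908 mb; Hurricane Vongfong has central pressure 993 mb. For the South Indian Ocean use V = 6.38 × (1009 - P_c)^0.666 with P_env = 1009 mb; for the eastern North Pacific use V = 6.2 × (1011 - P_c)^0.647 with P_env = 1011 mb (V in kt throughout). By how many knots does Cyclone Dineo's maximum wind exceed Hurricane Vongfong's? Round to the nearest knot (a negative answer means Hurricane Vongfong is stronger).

Cyclone Dineo: ΔP = 101; V ≈ 6.38 × 101^0.666 ≈ 137.94 kt.
Hurricane Vongfong: ΔP = 18; V ≈ 6.2 × 18^0.647 ≈ 40.23 kt.
Difference ≈ 137.94 − 40.23 = 97.71 → 98 kt.

98 kt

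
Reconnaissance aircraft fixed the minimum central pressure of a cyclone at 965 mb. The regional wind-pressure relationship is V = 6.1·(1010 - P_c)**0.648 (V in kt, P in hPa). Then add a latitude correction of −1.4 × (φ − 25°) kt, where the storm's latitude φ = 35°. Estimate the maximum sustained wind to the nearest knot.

ΔP = 1010 − 965 = 45 mb.
45^0.648 ≈ 11.784.
V ≈ 6.1 × 11.784 ≈ 71.9 kt.
Latitude correction: −1.4 × (35 − 25) = -14 kt.
Corrected V ≈ 57.9 kt → 58 kt.

58 kt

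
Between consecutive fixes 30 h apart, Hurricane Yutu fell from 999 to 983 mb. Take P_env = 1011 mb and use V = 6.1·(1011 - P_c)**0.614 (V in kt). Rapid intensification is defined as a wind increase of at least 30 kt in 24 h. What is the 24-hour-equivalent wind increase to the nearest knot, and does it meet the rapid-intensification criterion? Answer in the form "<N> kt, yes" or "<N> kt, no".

V₁: ΔP = 12, V ≈ 6.1 × 12^0.614 ≈ 28.05 kt.
V₂: ΔP = 28, V ≈ 6.1 × 28^0.614 ≈ 47.19 kt.
ΔV over 30 h = 19.14 kt → 24 h equivalent = 19.14 × 24/30 ≈ 15.31 kt.
15 kt < 30 kt ⇒ not rapid intensification.

15 kt, no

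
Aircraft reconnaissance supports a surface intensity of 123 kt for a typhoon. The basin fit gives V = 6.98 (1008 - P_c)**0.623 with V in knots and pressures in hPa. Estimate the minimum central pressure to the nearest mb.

ΔP = (V / 6.98)^(1/0.623) = (123/6.98)^1.605.
123/6.98 = 17.622; 17.622^1.605 ≈ 100.02 mb.
P_c = 1008 − 100.02 = 907.98 ≈ 908 mb.

908 mb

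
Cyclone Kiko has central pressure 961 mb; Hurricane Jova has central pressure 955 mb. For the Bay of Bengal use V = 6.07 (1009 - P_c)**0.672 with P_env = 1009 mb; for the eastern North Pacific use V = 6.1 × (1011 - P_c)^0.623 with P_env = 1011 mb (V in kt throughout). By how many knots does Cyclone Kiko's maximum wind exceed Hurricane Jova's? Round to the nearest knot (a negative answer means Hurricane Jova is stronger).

7 kt

Cyclone Kiko: ΔP = 48; V ≈ 6.07 × 48^0.672 ≈ 81.84 kt.
Hurricane Jova: ΔP = 56; V ≈ 6.1 × 56^0.623 ≈ 74.89 kt.
Difference ≈ 81.84 − 74.89 = 6.95 → 7 kt.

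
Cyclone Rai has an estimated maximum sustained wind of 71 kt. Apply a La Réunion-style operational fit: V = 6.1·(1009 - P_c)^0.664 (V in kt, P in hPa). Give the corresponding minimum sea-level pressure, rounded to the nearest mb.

ΔP = (V / 6.1)^(1/0.664) = (71/6.1)^1.506.
71/6.1 = 11.639; 11.639^1.506 ≈ 40.30 mb.
P_c = 1009 − 40.30 = 968.70 ≈ 969 mb.

969 mb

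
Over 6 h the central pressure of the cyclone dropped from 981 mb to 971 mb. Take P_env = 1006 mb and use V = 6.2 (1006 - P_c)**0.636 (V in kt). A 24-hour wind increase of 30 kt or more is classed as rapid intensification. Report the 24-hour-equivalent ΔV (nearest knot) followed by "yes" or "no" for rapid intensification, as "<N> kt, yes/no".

46 kt, yes

V₁: ΔP = 25, V ≈ 6.2 × 25^0.636 ≈ 48.03 kt.
V₂: ΔP = 35, V ≈ 6.2 × 35^0.636 ≈ 59.49 kt.
ΔV over 6 h = 11.46 kt → 24 h equivalent = 11.46 × 24/6 ≈ 45.84 kt.
46 kt ≥ 30 kt ⇒ rapid intensification.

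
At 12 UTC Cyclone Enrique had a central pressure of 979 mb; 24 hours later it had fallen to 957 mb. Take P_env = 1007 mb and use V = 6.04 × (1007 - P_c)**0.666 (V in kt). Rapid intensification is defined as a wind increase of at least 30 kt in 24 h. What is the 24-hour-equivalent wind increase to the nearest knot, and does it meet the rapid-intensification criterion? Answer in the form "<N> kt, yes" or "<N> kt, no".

26 kt, no

V₁: ΔP = 28, V ≈ 6.04 × 28^0.666 ≈ 55.57 kt.
V₂: ΔP = 50, V ≈ 6.04 × 50^0.666 ≈ 81.76 kt.
ΔV over 24 h = 26.19 kt → 24 h equivalent = 26.19 × 24/24 ≈ 26.19 kt.
26 kt < 30 kt ⇒ not rapid intensification.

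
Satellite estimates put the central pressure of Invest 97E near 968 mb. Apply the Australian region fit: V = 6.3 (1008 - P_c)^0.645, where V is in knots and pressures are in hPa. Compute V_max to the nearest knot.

68 kt

ΔP = 1008 − 968 = 40 mb.
40^0.645 ≈ 10.798.
V ≈ 6.3 × 10.798 ≈ 68.0 kt.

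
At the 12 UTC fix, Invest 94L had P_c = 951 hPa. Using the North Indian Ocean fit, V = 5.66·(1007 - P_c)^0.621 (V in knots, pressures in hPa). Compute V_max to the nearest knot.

69 kt

ΔP = 1007 − 951 = 56 hPa.
56^0.621 ≈ 12.179.
V ≈ 5.66 × 12.179 ≈ 68.9 kt.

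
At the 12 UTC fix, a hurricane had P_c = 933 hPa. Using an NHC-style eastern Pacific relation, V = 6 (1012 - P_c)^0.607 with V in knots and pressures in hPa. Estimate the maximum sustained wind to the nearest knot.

85 kt

ΔP = 1012 − 933 = 79 hPa.
79^0.607 ≈ 14.186.
V ≈ 6 × 14.186 ≈ 85.1 kt.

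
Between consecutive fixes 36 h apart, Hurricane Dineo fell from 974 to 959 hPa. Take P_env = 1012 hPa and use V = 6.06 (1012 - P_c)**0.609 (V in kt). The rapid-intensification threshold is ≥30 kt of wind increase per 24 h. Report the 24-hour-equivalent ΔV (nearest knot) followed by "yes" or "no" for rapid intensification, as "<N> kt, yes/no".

8 kt, no

V₁: ΔP = 38, V ≈ 6.06 × 38^0.609 ≈ 55.53 kt.
V₂: ΔP = 53, V ≈ 6.06 × 53^0.609 ≈ 68.01 kt.
ΔV over 36 h = 12.48 kt → 24 h equivalent = 12.48 × 24/36 ≈ 8.32 kt.
8 kt < 30 kt ⇒ not rapid intensification.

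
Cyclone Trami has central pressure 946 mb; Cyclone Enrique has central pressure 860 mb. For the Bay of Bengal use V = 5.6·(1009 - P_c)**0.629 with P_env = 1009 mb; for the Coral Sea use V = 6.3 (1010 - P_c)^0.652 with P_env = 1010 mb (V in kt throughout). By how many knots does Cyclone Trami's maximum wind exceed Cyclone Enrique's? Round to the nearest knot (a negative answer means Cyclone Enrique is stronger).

Cyclone Trami: ΔP = 63; V ≈ 5.6 × 63^0.629 ≈ 75.85 kt.
Cyclone Enrique: ΔP = 150; V ≈ 6.3 × 150^0.652 ≈ 165.25 kt.
Difference ≈ 75.85 − 165.25 = -89.40 → -89 kt.

-89 kt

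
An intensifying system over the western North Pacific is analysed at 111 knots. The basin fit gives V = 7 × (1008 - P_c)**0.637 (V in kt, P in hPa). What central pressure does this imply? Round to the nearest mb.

931 mb

ΔP = (V / 7)^(1/0.637) = (111/7)^1.570.
111/7 = 15.857; 15.857^1.570 ≈ 76.59 mb.
P_c = 1008 − 76.59 = 931.41 ≈ 931 mb.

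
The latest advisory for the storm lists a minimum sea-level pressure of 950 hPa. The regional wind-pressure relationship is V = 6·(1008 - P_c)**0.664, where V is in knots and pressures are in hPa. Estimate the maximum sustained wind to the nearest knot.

ΔP = 1008 − 950 = 58 hPa.
58^0.664 ≈ 14.822.
V ≈ 6 × 14.822 ≈ 88.9 kt.

89 kt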